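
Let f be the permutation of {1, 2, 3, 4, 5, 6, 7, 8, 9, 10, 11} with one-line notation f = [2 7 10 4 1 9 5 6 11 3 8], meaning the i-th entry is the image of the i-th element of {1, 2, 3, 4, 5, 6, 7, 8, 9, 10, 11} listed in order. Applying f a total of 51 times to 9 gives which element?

Tracing 9 → 11 → … returns to 9 after 4 steps, so 9 lies in a 4-cycle (6 9 11 8).
Powers repeat with period 4 on this cycle, and 51 mod 4 = 3, so f^51(9) = f^3(9).
Advancing 3 steps from 9: 9 → 11 → 8 → 6.

6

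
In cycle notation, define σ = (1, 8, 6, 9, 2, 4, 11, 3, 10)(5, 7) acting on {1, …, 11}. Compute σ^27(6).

6

6 lies in the 9-cycle (1, 8, 6, 9, 2, 4, 11, 3, 10).
On a 9-cycle, σ^9 is the identity, so σ^27 = σ^0 there (27 ≡ 0 mod 9).
So σ^27(6) = 6.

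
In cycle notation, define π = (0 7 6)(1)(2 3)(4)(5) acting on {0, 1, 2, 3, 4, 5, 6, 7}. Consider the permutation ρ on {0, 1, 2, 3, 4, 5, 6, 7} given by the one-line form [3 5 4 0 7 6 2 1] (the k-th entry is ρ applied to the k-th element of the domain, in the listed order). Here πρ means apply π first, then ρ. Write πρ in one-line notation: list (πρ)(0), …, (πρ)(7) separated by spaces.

(πρ)(x) = ρ(π(x)). Computing each image: ρ(π(0)) = ρ(7) = 1, ρ(π(1)) = ρ(1) = 5, ρ(π(2)) = ρ(3) = 0, ρ(π(3)) = ρ(2) = 4, ρ(π(4)) = ρ(4) = 7, ρ(π(5)) = ρ(5) = 6, ρ(π(6)) = ρ(0) = 3, ρ(π(7)) = ρ(6) = 2.
Hence πρ = [1 5 0 4 7 6 3 2].

1 5 0 4 7 6 3 2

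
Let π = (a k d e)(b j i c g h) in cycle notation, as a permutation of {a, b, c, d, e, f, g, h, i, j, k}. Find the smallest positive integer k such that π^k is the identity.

12

The cycle type of π is (6, 4, 1).
Since disjoint cycles commute, ord(π) = lcm(6, 4) = 12.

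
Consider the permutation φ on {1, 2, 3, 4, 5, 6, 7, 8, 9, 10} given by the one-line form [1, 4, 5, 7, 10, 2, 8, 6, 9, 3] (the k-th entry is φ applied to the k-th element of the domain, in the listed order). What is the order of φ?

The disjoint-cycle form of φ has cycle lengths 5, 3, 1, 1.
Since disjoint cycles commute, ord(φ) = lcm(5, 3) = 15.

15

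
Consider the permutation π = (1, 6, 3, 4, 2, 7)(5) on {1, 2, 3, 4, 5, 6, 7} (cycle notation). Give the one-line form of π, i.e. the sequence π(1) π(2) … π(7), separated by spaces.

Reading each image from the cycles: 1↦6, 2↦7, 3↦4, 4↦2, 5↦5, 6↦3, 7↦1.
So the one-line form is 6 7 4 2 5 3 1.

6 7 4 2 5 3 1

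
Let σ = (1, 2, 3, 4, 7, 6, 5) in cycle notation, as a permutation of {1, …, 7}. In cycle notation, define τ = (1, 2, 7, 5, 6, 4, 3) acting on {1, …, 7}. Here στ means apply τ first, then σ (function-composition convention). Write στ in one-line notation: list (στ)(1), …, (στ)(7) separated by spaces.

(στ)(x) = σ(τ(x)). Computing each image: σ(τ(1)) = σ(2) = 3, σ(τ(2)) = σ(7) = 6, σ(τ(3)) = σ(1) = 2, σ(τ(4)) = σ(3) = 4, σ(τ(5)) = σ(6) = 5, σ(τ(6)) = σ(4) = 7, σ(τ(7)) = σ(5) = 1.
Hence στ = [3 6 2 4 5 7 1].

3 6 2 4 5 7 1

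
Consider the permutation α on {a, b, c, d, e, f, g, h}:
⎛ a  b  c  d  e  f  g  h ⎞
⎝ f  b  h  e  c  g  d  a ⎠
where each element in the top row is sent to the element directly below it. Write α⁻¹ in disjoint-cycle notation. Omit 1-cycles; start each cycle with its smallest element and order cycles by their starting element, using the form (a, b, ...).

(a, h, c, e, d, g, f)

First write α in disjoint cycles: (a, f, g, d, e, c, h).
Reversing each cycle (and rotating so the smallest element leads) gives α⁻¹ = (a, h, c, e, d, g, f).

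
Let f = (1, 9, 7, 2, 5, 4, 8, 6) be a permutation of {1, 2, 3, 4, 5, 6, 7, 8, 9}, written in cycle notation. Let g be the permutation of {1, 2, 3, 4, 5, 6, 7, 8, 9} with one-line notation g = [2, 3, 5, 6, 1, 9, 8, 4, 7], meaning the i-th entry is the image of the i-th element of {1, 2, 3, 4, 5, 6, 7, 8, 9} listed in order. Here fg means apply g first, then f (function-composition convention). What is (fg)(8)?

g(8) = 4, then f(4) = 8; composing gives (fg)(8) = 8.

8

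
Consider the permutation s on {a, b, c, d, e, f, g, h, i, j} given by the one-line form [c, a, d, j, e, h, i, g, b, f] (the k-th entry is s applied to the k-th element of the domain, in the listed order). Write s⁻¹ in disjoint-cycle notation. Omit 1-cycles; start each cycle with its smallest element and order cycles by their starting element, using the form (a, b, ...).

First write s in disjoint cycles: (a, c, d, j, f, h, g, i, b).
Reversing each cycle (and rotating so the smallest element leads) gives s⁻¹ = (a, b, i, g, h, f, j, d, c).

(a, b, i, g, h, f, j, d, c)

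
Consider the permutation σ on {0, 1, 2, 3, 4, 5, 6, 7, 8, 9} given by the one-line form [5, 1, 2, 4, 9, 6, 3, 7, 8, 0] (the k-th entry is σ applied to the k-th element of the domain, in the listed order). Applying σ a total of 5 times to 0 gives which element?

Tracing 0 → 5 → … returns to 0 after 6 steps, so 0 lies in a 6-cycle (0, 5, 6, 3, 4, 9).
Advancing 5 steps from 0: 0 → 5 → 6 → 3 → 4 → 9.

9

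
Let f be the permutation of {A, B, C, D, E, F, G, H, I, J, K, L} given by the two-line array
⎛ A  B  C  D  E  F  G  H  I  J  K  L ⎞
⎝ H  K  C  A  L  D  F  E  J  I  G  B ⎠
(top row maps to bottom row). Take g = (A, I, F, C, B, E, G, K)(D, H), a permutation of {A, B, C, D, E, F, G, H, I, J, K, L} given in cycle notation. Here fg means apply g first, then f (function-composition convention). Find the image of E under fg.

(fg)(E) = f(g(E)). g(E) = G, then f(G) = F. So (fg)(E) = F.

F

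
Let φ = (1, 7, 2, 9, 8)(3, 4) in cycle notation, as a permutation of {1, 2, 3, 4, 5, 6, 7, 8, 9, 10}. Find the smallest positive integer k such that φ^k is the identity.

10

The disjoint cycles have lengths 5, 2, 1, 1, 1.
The order is lcm(5, 2) = 10.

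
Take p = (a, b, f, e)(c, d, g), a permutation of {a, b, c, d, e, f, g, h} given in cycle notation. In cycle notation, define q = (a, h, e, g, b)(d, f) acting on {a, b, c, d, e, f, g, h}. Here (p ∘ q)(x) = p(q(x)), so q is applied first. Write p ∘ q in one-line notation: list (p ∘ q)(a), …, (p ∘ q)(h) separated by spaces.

(p ∘ q)(x) = p(q(x)). Computing each image: p(q(a)) = p(h) = h, p(q(b)) = p(a) = b, p(q(c)) = p(c) = d, p(q(d)) = p(f) = e, p(q(e)) = p(g) = c, p(q(f)) = p(d) = g, p(q(g)) = p(b) = f, p(q(h)) = p(e) = a.
Hence p ∘ q = [h b d e c g f a].

h b d e c g f a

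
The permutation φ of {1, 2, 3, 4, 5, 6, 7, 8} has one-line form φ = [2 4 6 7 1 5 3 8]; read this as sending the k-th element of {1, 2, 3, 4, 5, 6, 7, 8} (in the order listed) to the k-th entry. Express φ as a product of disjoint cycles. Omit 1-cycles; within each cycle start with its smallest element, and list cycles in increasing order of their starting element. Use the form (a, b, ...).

(1, 2, 4, 7, 3, 6, 5)

Start at 1 and follow images: 1 → 2 → 4 → 7 → 3 → 6 → 5 → 1, giving the cycle (1, 2, 4, 7, 3, 6, 5).
Repeating from the next unused element and collecting all non-trivial cycles gives (1, 2, 4, 7, 3, 6, 5).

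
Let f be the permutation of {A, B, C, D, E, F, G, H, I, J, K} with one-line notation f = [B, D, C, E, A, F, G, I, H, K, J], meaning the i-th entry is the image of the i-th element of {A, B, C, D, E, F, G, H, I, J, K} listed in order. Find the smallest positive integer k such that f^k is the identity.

4

Writing f as disjoint cycles, the cycle lengths are 4, 2, 2, 1, 1, 1.
Since disjoint cycles commute, ord(f) = lcm(4, 2, 2) = 4.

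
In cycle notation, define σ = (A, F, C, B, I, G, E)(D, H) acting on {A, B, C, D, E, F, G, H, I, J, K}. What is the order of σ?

The disjoint cycles have lengths 7, 2, 1, 1.
Since disjoint cycles commute, ord(σ) = lcm(7, 2) = 14.

14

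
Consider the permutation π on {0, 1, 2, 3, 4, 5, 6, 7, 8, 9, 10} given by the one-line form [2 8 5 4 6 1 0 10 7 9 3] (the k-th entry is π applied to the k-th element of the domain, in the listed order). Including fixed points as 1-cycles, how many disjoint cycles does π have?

2

The cycle decomposition is (0 2 5 1 8 7 10 3 4 6)(9), which has 2 cycles (counting 1-cycles).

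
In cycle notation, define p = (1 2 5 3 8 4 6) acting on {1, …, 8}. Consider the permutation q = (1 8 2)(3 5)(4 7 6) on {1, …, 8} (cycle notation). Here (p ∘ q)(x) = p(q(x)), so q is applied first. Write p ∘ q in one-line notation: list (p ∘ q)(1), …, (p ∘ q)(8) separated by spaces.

For each element, apply q then p: 1 → 8 → 4; 2 → 1 → 2; 3 → 5 → 3; 4 → 7 → 7; 5 → 3 → 8; 6 → 4 → 6; 7 → 6 → 1; 8 → 2 → 5.
So p ∘ q in one-line form is 4 2 3 7 8 6 1 5.

4 2 3 7 8 6 1 5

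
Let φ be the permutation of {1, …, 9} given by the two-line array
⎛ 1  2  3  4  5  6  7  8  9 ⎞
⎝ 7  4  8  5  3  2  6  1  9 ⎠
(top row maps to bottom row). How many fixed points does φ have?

The fixed points (elements with φ(x) = x) are {9}, so there is 1.

1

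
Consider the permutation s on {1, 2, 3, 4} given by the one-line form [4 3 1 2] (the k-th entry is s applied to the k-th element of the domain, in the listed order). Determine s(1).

1 is element number 1 of the domain, and entry number 1 of the one-line form is 4, so s(1) = 4.

4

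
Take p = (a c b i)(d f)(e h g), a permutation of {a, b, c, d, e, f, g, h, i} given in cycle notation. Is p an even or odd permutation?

even

The cycle lengths are 4, 3, 2.
A cycle is odd iff its length is even; p has 2 even-length cycles, so sgn(p) = (−1)^2 and p is even.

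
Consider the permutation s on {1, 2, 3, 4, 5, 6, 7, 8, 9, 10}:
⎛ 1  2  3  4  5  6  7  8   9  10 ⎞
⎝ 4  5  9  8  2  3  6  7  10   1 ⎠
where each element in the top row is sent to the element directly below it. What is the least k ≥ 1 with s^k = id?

Writing s as disjoint cycles, the cycle lengths are 8, 2.
The order is lcm(8, 2) = 8.

8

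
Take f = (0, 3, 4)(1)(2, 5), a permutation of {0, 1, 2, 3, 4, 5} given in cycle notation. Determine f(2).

In the cycle (2, 5), 2 is followed by 5, so f(2) = 5.

5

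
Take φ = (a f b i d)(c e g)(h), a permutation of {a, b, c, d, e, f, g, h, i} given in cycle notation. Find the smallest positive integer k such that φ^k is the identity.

The cycle type of φ is (5, 3, 1).
Since disjoint cycles commute, ord(φ) = lcm(5, 3) = 15.

15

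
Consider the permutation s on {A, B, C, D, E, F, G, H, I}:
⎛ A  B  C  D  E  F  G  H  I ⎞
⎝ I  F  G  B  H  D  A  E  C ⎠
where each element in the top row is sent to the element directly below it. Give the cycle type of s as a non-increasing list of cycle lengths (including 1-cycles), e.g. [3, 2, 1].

[4, 3, 2]

The disjoint cycles are (A, I, C, G)(B, F, D)(E, H), with lengths 4, 3, 2 in non-increasing order.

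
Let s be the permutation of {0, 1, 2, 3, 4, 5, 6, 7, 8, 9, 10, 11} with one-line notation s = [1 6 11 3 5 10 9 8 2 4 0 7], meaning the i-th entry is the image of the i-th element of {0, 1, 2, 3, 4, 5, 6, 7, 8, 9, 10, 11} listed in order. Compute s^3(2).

Tracing 2 → 11 → … returns to 2 after 4 steps, so 2 lies in a 4-cycle (2 11 7 8).
Stepping 3 places around the cycle: 2 → 11 → 7 → 8.

8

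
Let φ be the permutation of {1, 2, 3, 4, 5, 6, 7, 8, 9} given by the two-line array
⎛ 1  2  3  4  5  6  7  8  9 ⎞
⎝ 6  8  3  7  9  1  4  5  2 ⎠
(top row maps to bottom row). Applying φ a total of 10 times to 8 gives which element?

9

Tracing 8 → 5 → … returns to 8 after 4 steps, so 8 lies in a 4-cycle (2 8 5 9).
Since the cycle has length 4, φ^10 acts on it the same as φ^2 (10 mod 4 = 2).
Advancing 2 steps from 8: 8 → 5 → 9.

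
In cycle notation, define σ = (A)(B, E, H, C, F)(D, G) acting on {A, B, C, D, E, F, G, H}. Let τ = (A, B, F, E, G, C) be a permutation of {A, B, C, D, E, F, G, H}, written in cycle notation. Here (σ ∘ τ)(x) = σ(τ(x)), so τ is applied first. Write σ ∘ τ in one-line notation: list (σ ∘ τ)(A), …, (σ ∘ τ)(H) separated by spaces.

E B A G D H F C

(σ ∘ τ)(x) = σ(τ(x)). Computing each image: σ(τ(A)) = σ(B) = E, σ(τ(B)) = σ(F) = B, σ(τ(C)) = σ(A) = A, σ(τ(D)) = σ(D) = G, σ(τ(E)) = σ(G) = D, σ(τ(F)) = σ(E) = H, σ(τ(G)) = σ(C) = F, σ(τ(H)) = σ(H) = C.
Hence σ ∘ τ = [E B A G D H F C].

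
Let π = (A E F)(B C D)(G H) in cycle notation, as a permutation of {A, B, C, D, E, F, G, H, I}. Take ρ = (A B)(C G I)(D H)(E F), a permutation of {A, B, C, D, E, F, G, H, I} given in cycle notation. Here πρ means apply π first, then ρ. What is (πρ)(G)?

D

(πρ)(G) = ρ(π(G)). π(G) = H, then ρ(H) = D. So (πρ)(G) = D.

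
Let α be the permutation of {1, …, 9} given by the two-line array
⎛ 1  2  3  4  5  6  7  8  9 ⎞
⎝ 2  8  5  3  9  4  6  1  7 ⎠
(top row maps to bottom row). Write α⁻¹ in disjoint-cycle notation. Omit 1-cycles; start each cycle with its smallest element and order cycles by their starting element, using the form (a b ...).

(1 8 2)(3 4 6 7 9 5)

The cycle decomposition of α is (1 2 8)(3 5 9 7 6 4).
The inverse reverses every cycle; in canonical form, α⁻¹ = (1 8 2)(3 4 6 7 9 5).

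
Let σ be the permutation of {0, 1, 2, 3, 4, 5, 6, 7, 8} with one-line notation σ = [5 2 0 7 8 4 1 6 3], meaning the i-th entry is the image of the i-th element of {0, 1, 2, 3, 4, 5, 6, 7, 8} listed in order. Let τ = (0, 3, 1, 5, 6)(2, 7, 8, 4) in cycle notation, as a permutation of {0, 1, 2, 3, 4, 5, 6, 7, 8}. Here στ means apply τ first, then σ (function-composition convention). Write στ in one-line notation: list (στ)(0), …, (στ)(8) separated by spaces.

(στ)(x) = σ(τ(x)). Computing each image: σ(τ(0)) = σ(3) = 7, σ(τ(1)) = σ(5) = 4, σ(τ(2)) = σ(7) = 6, σ(τ(3)) = σ(1) = 2, σ(τ(4)) = σ(2) = 0, σ(τ(5)) = σ(6) = 1, σ(τ(6)) = σ(0) = 5, σ(τ(7)) = σ(8) = 3, σ(τ(8)) = σ(4) = 8.
Hence στ = [7 4 6 2 0 1 5 3 8].

7 4 6 2 0 1 5 3 8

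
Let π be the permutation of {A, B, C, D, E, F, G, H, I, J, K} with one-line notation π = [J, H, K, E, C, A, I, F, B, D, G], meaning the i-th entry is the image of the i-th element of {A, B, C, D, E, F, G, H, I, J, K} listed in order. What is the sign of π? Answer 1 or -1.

In disjoint-cycle form the cycle lengths are 11.
A cycle is odd iff its length is even; π has 0 even-length cycles, so sgn(π) = (−1)^0 and π is even.

1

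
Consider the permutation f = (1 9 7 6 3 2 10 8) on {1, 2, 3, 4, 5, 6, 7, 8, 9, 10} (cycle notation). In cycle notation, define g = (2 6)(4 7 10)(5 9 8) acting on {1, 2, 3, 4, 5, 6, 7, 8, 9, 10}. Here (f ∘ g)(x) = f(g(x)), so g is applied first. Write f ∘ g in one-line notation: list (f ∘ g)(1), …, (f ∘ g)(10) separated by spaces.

9 3 2 6 7 10 8 5 1 4

(f ∘ g)(x) = f(g(x)). Computing each image: f(g(1)) = f(1) = 9, f(g(2)) = f(6) = 3, f(g(3)) = f(3) = 2, f(g(4)) = f(7) = 6, f(g(5)) = f(9) = 7, f(g(6)) = f(2) = 10, f(g(7)) = f(10) = 8, f(g(8)) = f(5) = 5, f(g(9)) = f(8) = 1, f(g(10)) = f(4) = 4.
Hence f ∘ g = [9 3 2 6 7 10 8 5 1 4].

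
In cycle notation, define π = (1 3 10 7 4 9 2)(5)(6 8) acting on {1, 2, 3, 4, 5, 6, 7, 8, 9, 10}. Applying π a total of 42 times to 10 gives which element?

10

10 lies in the 7-cycle (1 3 10 7 4 9 2).
On a 7-cycle, π^7 is the identity, so π^42 = π^0 there (42 ≡ 0 mod 7).
So π^42(10) = 10.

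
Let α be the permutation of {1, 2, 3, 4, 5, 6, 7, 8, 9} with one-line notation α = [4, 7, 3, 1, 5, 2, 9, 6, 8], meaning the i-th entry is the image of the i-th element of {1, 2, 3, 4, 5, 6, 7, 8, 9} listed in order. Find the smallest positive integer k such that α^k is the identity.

The disjoint-cycle form of α has cycle lengths 5, 2, 1, 1.
The order of α is the least common multiple of its cycle lengths: lcm(5, 2) = 10.

10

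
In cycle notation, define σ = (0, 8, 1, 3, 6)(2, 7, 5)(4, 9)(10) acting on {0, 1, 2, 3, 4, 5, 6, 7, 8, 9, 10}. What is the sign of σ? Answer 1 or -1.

-1

The cycle lengths are 5, 3, 2, 1.
A cycle of length ℓ contributes ℓ−1 transpositions, so σ is a product of 4 + 2 + 1 = 7 transpositions — odd.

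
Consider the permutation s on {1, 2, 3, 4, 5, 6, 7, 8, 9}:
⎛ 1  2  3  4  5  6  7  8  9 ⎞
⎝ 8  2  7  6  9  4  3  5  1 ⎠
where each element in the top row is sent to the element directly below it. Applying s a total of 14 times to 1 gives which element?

Tracing 1 → 8 → … returns to 1 after 4 steps, so 1 lies in a 4-cycle (1, 8, 5, 9).
On a 4-cycle, s^4 is the identity, so s^14 = s^2 there (14 ≡ 2 mod 4).
Stepping 2 places around the cycle: 1 → 8 → 5.

5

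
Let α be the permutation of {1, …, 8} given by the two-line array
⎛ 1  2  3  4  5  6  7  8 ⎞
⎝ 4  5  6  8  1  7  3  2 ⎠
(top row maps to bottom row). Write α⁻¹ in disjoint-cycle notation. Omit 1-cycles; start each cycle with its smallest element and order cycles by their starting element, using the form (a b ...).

(1 5 2 8 4)(3 7 6)

First write α in disjoint cycles: (1 4 8 2 5)(3 6 7).
Reversing each cycle (and rotating so the smallest element leads) gives α⁻¹ = (1 5 2 8 4)(3 7 6).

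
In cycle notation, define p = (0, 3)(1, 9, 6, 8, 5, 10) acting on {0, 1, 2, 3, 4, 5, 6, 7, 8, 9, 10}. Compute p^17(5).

8

5 lies in the 6-cycle (1, 9, 6, 8, 5, 10).
Powers repeat with period 6 on this cycle, and 17 mod 6 = 5, so p^17(5) = p^5(5).
Advancing 5 steps from 5: 5 → 10 → 1 → 9 → 6 → 8.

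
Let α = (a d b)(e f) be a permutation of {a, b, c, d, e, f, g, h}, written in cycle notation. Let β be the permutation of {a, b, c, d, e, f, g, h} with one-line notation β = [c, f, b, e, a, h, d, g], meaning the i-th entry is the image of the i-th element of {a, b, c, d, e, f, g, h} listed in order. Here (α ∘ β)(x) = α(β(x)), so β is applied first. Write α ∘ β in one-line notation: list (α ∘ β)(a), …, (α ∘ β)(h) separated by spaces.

For each element, apply β then α: a → c → c; b → f → e; c → b → a; d → e → f; e → a → d; f → h → h; g → d → b; h → g → g.
So α ∘ β in one-line form is c e a f d h b g.

c e a f d h b g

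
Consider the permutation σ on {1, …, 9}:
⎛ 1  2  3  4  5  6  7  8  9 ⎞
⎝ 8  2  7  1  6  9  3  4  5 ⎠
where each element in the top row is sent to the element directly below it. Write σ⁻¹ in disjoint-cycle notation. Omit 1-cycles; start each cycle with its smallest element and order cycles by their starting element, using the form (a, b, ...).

(1, 4, 8)(3, 7)(5, 9, 6)

The cycle decomposition of σ is (1, 8, 4)(3, 7)(5, 6, 9).
The inverse reverses every cycle; in canonical form, σ⁻¹ = (1, 4, 8)(3, 7)(5, 9, 6).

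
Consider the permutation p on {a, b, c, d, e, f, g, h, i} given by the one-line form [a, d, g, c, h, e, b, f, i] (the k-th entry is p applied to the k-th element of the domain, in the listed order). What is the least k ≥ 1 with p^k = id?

12

Writing p as disjoint cycles, the cycle lengths are 4, 3, 1, 1.
Since disjoint cycles commute, ord(p) = lcm(4, 3) = 12.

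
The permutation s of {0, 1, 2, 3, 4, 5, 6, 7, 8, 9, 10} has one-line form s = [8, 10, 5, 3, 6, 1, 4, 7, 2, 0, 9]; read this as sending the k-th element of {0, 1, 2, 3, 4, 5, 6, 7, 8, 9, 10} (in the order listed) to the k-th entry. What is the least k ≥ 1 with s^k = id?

The disjoint-cycle form of s has cycle lengths 7, 2, 1, 1.
The order is lcm(7, 2) = 14.

14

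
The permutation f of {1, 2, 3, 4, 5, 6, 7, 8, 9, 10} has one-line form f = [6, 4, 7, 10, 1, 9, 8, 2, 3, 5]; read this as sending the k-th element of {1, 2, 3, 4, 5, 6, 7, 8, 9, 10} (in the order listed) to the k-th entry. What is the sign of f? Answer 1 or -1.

In disjoint-cycle form the cycle lengths are 10.
A cycle of length ℓ contributes ℓ−1 transpositions, so f is a product of 9 transpositions — odd.

-1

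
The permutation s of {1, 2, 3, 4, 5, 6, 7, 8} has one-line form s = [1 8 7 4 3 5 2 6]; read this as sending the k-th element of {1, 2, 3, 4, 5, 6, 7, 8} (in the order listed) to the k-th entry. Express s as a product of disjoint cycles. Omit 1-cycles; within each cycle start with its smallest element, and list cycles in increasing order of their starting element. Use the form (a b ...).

Start at 2 and follow images: 2 → 8 → 6 → 5 → 3 → 7 → 2, giving the cycle (2 8 6 5 3 7).
Continuing from each remaining unvisited element yields (2 8 6 5 3 7).

(2 8 6 5 3 7)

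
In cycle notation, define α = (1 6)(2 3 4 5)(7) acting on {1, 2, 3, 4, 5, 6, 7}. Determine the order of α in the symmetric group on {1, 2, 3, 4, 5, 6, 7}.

The cycle type of α is (4, 2, 1).
The order of α is the least common multiple of its cycle lengths: lcm(4, 2) = 4.

4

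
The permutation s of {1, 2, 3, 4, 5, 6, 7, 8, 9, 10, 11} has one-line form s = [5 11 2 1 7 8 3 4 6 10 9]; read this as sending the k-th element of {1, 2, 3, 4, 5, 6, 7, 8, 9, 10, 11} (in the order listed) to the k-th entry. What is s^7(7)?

4

Tracing 7 → 3 → … returns to 7 after 10 steps, so 7 lies in a 10-cycle (1, 5, 7, 3, 2, 11, 9, 6, 8, 4).
Advancing 7 steps from 7: 7 → 3 → 2 → 11 → 9 → 6 → 8 → 4.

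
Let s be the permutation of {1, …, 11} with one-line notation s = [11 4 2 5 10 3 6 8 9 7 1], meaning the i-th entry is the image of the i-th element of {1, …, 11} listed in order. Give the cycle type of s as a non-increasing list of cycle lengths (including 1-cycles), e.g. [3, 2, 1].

[7, 2, 1, 1]

The disjoint cycles are (1, 11)(2, 4, 5, 10, 7, 6, 3)(8)(9), with lengths 7, 2, 1, 1 in non-increasing order.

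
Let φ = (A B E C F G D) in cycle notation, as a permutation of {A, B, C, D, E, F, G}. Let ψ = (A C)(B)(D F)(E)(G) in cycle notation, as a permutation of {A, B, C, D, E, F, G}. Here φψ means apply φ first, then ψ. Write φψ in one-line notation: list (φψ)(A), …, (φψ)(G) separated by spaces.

(φψ)(x) = ψ(φ(x)). Computing each image: ψ(φ(A)) = ψ(B) = B, ψ(φ(B)) = ψ(E) = E, ψ(φ(C)) = ψ(F) = D, ψ(φ(D)) = ψ(A) = C, ψ(φ(E)) = ψ(C) = A, ψ(φ(F)) = ψ(G) = G, ψ(φ(G)) = ψ(D) = F.
Hence φψ = [B E D C A G F].

B E D C A G F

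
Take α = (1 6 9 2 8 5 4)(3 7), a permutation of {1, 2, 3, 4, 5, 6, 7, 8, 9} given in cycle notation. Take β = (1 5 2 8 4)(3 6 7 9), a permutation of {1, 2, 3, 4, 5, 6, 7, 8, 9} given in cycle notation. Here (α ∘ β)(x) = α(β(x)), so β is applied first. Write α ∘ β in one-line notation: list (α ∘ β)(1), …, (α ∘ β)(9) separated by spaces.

4 5 9 6 8 3 2 1 7

Chase each element through β then α: 1 → 5 → 4; 2 → 8 → 5; 3 → 6 → 9; 4 → 1 → 6; 5 → 2 → 8; 6 → 7 → 3; 7 → 9 → 2; 8 → 4 → 1; 9 → 3 → 7.
Collecting the images, α ∘ β = [4 5 9 6 8 3 2 1 7].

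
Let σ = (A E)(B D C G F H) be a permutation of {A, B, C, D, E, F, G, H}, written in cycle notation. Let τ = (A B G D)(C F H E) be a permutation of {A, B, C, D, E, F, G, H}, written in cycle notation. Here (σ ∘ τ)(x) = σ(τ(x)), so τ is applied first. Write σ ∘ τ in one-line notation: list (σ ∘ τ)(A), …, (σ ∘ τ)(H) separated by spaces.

D F H E G B C A

(σ ∘ τ)(x) = σ(τ(x)). Computing each image: σ(τ(A)) = σ(B) = D, σ(τ(B)) = σ(G) = F, σ(τ(C)) = σ(F) = H, σ(τ(D)) = σ(A) = E, σ(τ(E)) = σ(C) = G, σ(τ(F)) = σ(H) = B, σ(τ(G)) = σ(D) = C, σ(τ(H)) = σ(E) = A.
Hence σ ∘ τ = [D F H E G B C A].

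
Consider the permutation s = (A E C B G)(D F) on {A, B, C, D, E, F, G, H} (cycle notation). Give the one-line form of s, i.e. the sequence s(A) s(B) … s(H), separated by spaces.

E G B F C D A H

Image by image: A→E, B→G, C→B, D→F, E→C, F→D, G→A, H→H.
So the one-line form is E G B F C D A H.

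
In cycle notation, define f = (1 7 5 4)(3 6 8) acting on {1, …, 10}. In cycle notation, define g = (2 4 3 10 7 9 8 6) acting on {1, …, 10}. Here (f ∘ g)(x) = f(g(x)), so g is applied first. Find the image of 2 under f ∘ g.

First apply g: g(2) = 4, then f(4) = 1. Thus (f ∘ g)(2) = 1.

1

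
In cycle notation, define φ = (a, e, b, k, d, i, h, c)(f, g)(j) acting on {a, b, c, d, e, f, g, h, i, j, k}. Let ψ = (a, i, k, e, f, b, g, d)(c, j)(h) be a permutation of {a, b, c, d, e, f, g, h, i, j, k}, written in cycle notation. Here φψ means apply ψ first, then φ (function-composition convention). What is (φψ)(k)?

(φψ)(k) = φ(ψ(k)). ψ(k) = e, then φ(e) = b. So (φψ)(k) = b.

b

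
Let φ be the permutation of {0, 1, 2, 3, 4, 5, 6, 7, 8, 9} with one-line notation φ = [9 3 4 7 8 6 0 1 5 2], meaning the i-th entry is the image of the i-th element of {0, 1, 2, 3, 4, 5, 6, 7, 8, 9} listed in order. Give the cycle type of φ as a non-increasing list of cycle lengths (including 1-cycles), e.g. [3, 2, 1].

The disjoint cycles are (0, 9, 2, 4, 8, 5, 6)(1, 3, 7), with lengths 7, 3 in non-increasing order.

[7, 3]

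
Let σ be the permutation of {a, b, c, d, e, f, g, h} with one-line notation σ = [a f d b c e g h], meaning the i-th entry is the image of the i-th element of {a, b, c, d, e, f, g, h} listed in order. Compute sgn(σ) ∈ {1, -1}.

In disjoint-cycle form the cycle lengths are 5, 1, 1, 1.
A cycle of length ℓ contributes ℓ−1 transpositions, so σ is a product of 4 transpositions — even.

1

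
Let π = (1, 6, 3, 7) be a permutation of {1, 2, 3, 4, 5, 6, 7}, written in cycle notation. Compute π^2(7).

7 lies in the 4-cycle (1, 6, 3, 7).
Advancing 2 steps from 7: 7 → 1 → 6.

6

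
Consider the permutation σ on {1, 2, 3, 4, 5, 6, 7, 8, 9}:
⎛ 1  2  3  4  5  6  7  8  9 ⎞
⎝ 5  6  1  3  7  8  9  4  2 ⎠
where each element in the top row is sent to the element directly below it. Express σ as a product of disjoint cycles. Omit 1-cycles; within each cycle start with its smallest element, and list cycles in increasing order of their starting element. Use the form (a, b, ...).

Iterating σ from 1 gives 1 → 5 → 7 → 9 → 2 → 6 → 8 → 4 → 3 → 1; that is the 9-cycle (1, 5, 7, 9, 2, 6, 8, 4, 3).
Continuing from each remaining unvisited element yields (1, 5, 7, 9, 2, 6, 8, 4, 3).

(1, 5, 7, 9, 2, 6, 8, 4, 3)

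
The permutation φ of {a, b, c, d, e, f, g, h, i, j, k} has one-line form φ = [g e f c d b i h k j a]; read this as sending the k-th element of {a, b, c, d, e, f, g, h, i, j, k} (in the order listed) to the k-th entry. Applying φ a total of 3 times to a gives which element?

k

Tracing a → g → … returns to a after 4 steps, so a lies in a 4-cycle (a g i k).
Stepping 3 places around the cycle: a → g → i → k.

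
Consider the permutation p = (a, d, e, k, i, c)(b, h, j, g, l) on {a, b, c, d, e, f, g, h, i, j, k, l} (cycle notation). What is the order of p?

The disjoint cycles have lengths 6, 5, 1.
The order is lcm(6, 5) = 30.

30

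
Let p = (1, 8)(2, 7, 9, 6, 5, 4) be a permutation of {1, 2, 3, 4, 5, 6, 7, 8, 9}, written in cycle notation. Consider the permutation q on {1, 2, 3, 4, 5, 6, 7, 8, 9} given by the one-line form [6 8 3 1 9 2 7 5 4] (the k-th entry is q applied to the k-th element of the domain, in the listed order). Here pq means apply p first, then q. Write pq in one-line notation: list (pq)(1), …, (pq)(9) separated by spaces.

5 7 3 8 1 9 4 6 2

(pq)(x) = q(p(x)). Computing each image: q(p(1)) = q(8) = 5, q(p(2)) = q(7) = 7, q(p(3)) = q(3) = 3, q(p(4)) = q(2) = 8, q(p(5)) = q(4) = 1, q(p(6)) = q(5) = 9, q(p(7)) = q(9) = 4, q(p(8)) = q(1) = 6, q(p(9)) = q(6) = 2.
Hence pq = [5 7 3 8 1 9 4 6 2].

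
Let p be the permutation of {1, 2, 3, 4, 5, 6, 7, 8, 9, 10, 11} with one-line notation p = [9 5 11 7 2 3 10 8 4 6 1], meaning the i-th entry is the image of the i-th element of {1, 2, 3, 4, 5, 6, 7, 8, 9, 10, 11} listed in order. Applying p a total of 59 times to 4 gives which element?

6

Tracing 4 → 7 → … returns to 4 after 8 steps, so 4 lies in an 8-cycle (1 9 4 7 10 6 3 11).
Powers repeat with period 8 on this cycle, and 59 mod 8 = 3, so p^59(4) = p^3(4).
Advancing 3 steps from 4: 4 → 7 → 10 → 6.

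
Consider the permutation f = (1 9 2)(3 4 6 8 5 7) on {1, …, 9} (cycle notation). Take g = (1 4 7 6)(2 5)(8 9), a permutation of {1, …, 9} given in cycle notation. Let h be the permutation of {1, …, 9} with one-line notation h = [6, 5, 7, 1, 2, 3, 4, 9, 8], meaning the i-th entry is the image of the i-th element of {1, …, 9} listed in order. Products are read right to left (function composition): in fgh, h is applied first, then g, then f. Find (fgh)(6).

Apply the permutations in order: h(6) = 3, then g(3) = 3, then f(3) = 4. So (fgh)(6) = 4.

4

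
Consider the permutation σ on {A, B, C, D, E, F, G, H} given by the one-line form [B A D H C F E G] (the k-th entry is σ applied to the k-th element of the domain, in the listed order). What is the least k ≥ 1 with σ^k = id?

Writing σ as disjoint cycles, the cycle lengths are 5, 2, 1.
Since disjoint cycles commute, ord(σ) = lcm(5, 2) = 10.

10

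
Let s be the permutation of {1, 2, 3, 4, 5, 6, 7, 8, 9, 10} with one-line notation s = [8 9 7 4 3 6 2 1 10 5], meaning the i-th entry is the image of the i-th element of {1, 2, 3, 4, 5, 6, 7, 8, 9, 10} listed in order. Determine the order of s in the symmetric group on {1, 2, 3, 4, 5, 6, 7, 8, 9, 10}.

The disjoint-cycle form of s has cycle lengths 6, 2, 1, 1.
The order of s is the least common multiple of its cycle lengths: lcm(6, 2) = 6.

6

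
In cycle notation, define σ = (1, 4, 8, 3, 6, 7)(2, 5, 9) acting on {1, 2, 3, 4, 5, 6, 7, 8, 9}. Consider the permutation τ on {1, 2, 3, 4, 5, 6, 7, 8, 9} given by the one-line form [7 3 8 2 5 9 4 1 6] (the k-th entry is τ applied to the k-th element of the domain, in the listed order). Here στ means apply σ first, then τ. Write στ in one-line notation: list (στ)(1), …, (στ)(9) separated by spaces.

2 5 9 1 6 4 7 8 3

Chase each element through σ then τ: 1 → 4 → 2; 2 → 5 → 5; 3 → 6 → 9; 4 → 8 → 1; 5 → 9 → 6; 6 → 7 → 4; 7 → 1 → 7; 8 → 3 → 8; 9 → 2 → 3.
Collecting the images, στ = [2 5 9 1 6 4 7 8 3].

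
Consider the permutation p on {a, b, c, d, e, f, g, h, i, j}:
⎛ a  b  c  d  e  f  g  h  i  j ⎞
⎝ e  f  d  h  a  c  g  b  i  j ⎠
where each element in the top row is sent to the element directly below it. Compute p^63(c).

Tracing c → d → … returns to c after 5 steps, so c lies in a 5-cycle (b f c d h).
Powers repeat with period 5 on this cycle, and 63 mod 5 = 3, so p^63(c) = p^3(c).
Stepping 3 places around the cycle: c → d → h → b.

b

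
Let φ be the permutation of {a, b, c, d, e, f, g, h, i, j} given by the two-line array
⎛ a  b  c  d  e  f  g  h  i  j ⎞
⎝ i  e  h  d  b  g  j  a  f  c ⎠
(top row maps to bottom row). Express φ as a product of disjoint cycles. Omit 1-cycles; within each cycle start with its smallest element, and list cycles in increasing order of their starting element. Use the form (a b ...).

Start at a and follow images: a → i → f → g → j → c → h → a, giving the cycle (a i f g j c h).
Repeating from the next unused element and collecting all non-trivial cycles gives (a i f g j c h)(b e).

(a i f g j c h)(b e)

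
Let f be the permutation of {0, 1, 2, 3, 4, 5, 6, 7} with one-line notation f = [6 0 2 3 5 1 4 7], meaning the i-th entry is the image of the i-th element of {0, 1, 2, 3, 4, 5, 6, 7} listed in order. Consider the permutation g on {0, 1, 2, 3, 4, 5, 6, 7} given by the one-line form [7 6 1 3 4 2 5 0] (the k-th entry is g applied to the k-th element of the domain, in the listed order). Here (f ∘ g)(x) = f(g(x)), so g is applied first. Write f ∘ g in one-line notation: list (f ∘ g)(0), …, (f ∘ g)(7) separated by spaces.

7 4 0 3 5 2 1 6

(f ∘ g)(x) = f(g(x)). Computing each image: f(g(0)) = f(7) = 7, f(g(1)) = f(6) = 4, f(g(2)) = f(1) = 0, f(g(3)) = f(3) = 3, f(g(4)) = f(4) = 5, f(g(5)) = f(2) = 2, f(g(6)) = f(5) = 1, f(g(7)) = f(0) = 6.
Hence f ∘ g = [7 4 0 3 5 2 1 6].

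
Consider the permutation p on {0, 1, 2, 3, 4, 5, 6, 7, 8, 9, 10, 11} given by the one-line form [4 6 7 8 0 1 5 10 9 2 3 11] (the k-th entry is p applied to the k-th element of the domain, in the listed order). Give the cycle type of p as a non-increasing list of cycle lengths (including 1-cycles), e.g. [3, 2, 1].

The disjoint cycles are (0, 4)(1, 6, 5)(2, 7, 10, 3, 8, 9)(11), with lengths 6, 3, 2, 1 in non-increasing order.

[6, 3, 2, 1]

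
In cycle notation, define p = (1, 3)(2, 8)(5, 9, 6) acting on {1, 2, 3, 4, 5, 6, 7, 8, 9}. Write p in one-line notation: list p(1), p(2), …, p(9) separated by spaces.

3 8 1 4 9 5 7 2 6

Reading each image from the cycles: 1↦3, 2↦8, 3↦1, 4↦4, 5↦9, 6↦5, 7↦7, 8↦2, 9↦6.
Listing these in domain order gives 3 8 1 4 9 5 7 2 6.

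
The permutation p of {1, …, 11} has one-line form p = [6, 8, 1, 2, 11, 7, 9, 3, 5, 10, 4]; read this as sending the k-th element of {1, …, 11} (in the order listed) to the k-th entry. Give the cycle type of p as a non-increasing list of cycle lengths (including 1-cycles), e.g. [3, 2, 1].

[10, 1]

The disjoint cycles are (1 6 7 9 5 11 4 2 8 3)(10), with lengths 10, 1 in non-increasing order.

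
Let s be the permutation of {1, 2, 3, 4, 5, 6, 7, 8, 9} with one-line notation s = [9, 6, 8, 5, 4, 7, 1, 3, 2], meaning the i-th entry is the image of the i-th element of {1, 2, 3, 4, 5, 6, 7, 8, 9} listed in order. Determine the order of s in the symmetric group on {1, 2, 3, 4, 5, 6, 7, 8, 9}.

10

Writing s as disjoint cycles, the cycle lengths are 5, 2, 2.
The order of s is the least common multiple of its cycle lengths: lcm(5, 2, 2) = 10.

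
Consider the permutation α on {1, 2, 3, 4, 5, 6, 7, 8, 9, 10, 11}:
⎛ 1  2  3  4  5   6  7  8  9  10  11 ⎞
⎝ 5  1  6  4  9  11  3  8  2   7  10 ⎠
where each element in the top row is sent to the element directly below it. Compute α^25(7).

7

Tracing 7 → 3 → … returns to 7 after 5 steps, so 7 lies in a 5-cycle (3 6 11 10 7).
Since the cycle has length 5, α^25 acts on it the same as α^0 (25 mod 5 = 0).
So α^25(7) = 7.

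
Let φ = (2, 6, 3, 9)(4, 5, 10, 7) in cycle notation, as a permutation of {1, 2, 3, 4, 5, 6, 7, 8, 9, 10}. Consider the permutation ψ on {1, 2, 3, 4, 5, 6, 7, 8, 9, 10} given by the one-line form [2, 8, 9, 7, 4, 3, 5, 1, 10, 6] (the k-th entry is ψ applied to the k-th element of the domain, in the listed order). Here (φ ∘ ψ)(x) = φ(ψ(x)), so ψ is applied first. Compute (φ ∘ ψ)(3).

2

First apply ψ: ψ(3) = 9, then φ(9) = 2. Thus (φ ∘ ψ)(3) = 2.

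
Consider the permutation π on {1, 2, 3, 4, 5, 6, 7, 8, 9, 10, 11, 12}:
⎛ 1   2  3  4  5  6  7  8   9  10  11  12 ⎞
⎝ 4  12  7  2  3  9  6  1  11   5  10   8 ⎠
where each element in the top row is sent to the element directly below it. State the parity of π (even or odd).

even

In disjoint-cycle form the cycle lengths are 7, 5.
A cycle of length ℓ contributes ℓ−1 transpositions, so π is a product of 6 + 4 = 10 transpositions — even.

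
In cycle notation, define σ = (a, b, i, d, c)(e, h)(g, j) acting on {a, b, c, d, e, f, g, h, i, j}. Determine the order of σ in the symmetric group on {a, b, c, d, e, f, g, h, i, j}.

The disjoint cycles have lengths 5, 2, 2, 1.
The order of σ is the least common multiple of its cycle lengths: lcm(5, 2, 2) = 10.

10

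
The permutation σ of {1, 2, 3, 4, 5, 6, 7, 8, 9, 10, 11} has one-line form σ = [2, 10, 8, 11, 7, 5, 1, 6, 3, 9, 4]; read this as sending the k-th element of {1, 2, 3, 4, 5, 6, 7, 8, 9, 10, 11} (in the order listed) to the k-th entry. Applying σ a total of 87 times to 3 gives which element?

Tracing 3 → 8 → … returns to 3 after 9 steps, so 3 lies in a 9-cycle (1, 2, 10, 9, 3, 8, 6, 5, 7).
Since the cycle has length 9, σ^87 acts on it the same as σ^6 (87 mod 9 = 6).
Stepping 6 places around the cycle: 3 → 8 → 6 → 5 → 7 → 1 → 2.

2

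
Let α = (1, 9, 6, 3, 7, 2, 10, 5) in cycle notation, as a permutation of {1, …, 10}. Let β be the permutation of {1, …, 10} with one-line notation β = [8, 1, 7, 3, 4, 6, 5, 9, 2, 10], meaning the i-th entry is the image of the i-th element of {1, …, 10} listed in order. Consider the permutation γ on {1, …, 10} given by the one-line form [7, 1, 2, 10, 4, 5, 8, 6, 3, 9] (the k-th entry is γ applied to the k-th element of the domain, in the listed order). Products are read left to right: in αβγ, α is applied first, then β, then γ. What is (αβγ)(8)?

Chase 8: α(8) = 8; β(8) = 9; γ(9) = 3. Hence (αβγ)(8) = 3.

3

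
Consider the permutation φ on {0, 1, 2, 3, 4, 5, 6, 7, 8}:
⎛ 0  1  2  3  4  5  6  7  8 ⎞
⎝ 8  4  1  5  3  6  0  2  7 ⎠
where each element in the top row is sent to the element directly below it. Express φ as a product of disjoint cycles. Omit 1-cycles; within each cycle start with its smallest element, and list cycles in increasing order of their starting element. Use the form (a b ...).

Start at 0 and follow images: 0 → 8 → 7 → 2 → 1 → 4 → 3 → 5 → 6 → 0, giving the cycle (0 8 7 2 1 4 3 5 6).
Continuing from each remaining unvisited element yields (0 8 7 2 1 4 3 5 6).

(0 8 7 2 1 4 3 5 6)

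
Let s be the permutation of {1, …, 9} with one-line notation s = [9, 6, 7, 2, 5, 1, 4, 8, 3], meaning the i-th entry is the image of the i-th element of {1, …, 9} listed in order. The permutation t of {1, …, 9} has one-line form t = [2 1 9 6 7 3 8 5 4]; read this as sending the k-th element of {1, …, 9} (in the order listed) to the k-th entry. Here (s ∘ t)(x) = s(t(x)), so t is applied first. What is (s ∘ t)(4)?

t(4) = 6, then s(6) = 1; composing gives (s ∘ t)(4) = 1.

1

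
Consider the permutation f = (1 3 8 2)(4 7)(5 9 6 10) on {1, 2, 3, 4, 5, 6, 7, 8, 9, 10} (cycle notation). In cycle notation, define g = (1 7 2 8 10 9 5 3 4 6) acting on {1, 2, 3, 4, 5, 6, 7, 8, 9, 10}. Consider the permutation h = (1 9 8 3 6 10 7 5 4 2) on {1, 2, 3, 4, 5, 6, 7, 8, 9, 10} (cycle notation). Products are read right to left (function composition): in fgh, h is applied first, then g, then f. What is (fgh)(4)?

Chase 4: h(4) = 2; g(2) = 8; f(8) = 2. Hence (fgh)(4) = 2.

2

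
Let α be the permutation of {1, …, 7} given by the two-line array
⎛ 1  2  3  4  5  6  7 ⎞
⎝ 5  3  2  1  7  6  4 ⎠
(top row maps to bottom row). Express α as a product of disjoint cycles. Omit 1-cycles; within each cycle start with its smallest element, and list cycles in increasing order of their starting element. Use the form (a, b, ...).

Iterating α from 1 gives 1 → 5 → 7 → 4 → 1; that is the 4-cycle (1, 5, 7, 4).
Repeating from the next unused element and collecting all non-trivial cycles gives (1, 5, 7, 4)(2, 3).

(1, 5, 7, 4)(2, 3)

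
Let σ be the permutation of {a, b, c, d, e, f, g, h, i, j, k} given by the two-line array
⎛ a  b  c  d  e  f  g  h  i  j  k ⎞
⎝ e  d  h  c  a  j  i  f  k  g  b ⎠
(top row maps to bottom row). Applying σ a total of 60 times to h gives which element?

b

Tracing h → f → … returns to h after 9 steps, so h lies in a 9-cycle (b, d, c, h, f, j, g, i, k).
Powers repeat with period 9 on this cycle, and 60 mod 9 = 6, so σ^60(h) = σ^6(h).
Stepping 6 places around the cycle: h → f → j → g → i → k → b.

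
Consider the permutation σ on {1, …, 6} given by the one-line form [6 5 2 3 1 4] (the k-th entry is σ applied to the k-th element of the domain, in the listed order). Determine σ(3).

2

3 is element number 3 of the domain, and entry number 3 of the one-line form is 2, so σ(3) = 2.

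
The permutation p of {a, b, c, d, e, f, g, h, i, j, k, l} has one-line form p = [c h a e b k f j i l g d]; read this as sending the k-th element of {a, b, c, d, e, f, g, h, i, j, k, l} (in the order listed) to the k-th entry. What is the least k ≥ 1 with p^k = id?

6

Decomposing into disjoint cycles gives cycle lengths 6, 3, 2, 1.
The order of p is the least common multiple of its cycle lengths: lcm(6, 3, 2) = 6.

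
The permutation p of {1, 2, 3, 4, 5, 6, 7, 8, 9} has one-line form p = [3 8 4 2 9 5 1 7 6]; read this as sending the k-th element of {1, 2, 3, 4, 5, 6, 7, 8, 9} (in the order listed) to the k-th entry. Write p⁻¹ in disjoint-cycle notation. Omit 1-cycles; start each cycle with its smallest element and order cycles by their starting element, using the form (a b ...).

The cycle decomposition of p is (1 3 4 2 8 7)(5 9 6).
Reversing each cycle (and rotating so the smallest element leads) gives p⁻¹ = (1 7 8 2 4 3)(5 6 9).

(1 7 8 2 4 3)(5 6 9)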